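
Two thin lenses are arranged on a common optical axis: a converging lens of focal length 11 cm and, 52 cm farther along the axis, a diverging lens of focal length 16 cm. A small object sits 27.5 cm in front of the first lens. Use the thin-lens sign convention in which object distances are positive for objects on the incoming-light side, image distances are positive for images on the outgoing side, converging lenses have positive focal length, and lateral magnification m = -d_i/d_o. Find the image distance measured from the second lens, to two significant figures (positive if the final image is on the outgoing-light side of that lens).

Applying the thin-lens equation to the first lens, 1/11 = 1/27.5 + 1/d_i1, which gives d_i1 = 18.333 cm.
Object distance for lens 2: d_o2 = 52 - 18.333 = 33.667 cm.
Applying the thin-lens equation again with f_2 = -16 cm and d_o2 = 33.667 cm gives d_i2 = -10.846 cm.

-11 cm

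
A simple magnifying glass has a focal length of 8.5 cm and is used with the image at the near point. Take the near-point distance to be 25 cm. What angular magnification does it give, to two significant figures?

M = 1 + D/f = 1 + 25/8.5 = 3.941.

3.9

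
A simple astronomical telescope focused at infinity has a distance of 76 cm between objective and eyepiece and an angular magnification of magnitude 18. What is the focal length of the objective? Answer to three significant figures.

72.0 cm

In normal adjustment the tube length equals f_obj + f_eye and |M| = f_obj/f_eye.
So f_obj = 18 f_eye and 18 f_eye + f_eye = 76 cm, giving f_eye = 76/19 = 4.000 cm and f_obj = 72.000 cm.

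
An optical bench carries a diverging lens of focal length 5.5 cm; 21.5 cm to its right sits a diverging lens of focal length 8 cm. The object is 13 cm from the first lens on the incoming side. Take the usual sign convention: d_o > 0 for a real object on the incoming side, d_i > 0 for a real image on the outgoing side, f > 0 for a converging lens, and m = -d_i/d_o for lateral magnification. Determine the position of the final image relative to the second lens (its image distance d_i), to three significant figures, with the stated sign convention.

-6.08 cm

Applying the thin-lens equation to the first lens, 1/(-5.5) = 1/13 + 1/d_i1, which gives d_i1 = -3.865 cm.
With d_i1 < 0 the first image is virtual and lies on the object side; the object distance for lens 2 is d_o2 = 21.5 - (-3.865) = 25.365 cm.
Applying the thin-lens equation again with f_2 = -8 cm and d_o2 = 25.365 cm gives d_i2 = -6.082 cm.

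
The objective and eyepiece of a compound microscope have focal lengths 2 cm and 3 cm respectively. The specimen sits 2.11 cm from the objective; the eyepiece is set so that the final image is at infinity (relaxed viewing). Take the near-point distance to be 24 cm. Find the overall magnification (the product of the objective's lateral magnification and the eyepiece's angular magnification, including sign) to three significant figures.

Objective: 1/d_i = 1/f_obj - 1/d_o = 1/2 - 1/2.11 = 0.02607 cm^-1, so d_i = 38.364 cm.
m_obj = -d_i/d_o = -38.364/2.11 = -18.182.
Eyepiece angular magnification (image at infinity): M_eye = D/f_e = 24/3 = 8.000.
Overall M = m_obj x M_eye = (-18.182)(8.000) = -145.45.

-145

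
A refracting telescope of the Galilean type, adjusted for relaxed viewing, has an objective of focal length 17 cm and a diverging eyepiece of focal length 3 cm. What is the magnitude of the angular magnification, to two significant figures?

|M| = f_obj/|f_eye| = 17/3 = 5.667.

5.7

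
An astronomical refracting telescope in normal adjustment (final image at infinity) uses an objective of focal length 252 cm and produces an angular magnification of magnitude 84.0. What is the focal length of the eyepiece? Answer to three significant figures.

|M| = f_obj/f_eye, so f_eye = f_obj/|M| = 252/84.0 = 3.000 cm.

3.00 cm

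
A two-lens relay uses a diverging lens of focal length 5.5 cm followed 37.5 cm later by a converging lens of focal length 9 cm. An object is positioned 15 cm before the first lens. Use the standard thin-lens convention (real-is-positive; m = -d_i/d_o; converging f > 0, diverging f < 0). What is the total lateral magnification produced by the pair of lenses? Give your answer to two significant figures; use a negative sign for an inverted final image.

-0.074

First lens: d_i1 = 1/(1/(-5.5) - 1/15) = -4.024 cm.
m_1 = -(-4.024)/15 = 0.2683.
The intermediate image is virtual, 4.024 cm to the left of lens 1, so d_o2 = L - d_i1 = 37.5 - (-4.024) = 41.524 cm.
Second lens: d_i2 = 1/(1/9 - 1/(41.524)) = 11.490 cm.
m_2 = -(11.490)/(41.524) = -0.2767.
Total m = m_1 x m_2 = (0.2683)(-0.2767) = -0.0742.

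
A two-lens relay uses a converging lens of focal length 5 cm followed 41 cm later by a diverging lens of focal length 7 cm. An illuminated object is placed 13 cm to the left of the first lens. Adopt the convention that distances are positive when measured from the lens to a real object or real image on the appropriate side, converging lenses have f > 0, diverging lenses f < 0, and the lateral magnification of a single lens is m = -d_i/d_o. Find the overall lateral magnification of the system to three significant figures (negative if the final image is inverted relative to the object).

-0.110

Lens 1: 1/d_i1 = 1/f_1 - 1/d_o1 = 1/5 - 1/13 = 0.12308 cm^-1, so d_i1 = 8.125 cm.
m_1 = -(8.125)/13 = -0.6250.
That image sits 32.875 cm in front of the second lens, so d_o2 = 32.875 cm.
Lens 2: 1/d_i2 = 1/f_2 - 1/d_o2 = 1/(-7) - 1/(32.875) = -0.17328 cm^-1, so d_i2 = -5.771 cm.
m_2 = -(-5.771)/(32.875) = 0.1755.
The system's lateral magnification is m_1 m_2 = (-0.6250)(0.1755) = -0.1097.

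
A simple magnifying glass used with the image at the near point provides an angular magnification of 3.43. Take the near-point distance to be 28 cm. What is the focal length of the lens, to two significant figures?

12 cm

For the image at the near point, M = 1 + D/f.
f = D/(M - 1) = 28/(3.43 - 1) = 11.523 cm.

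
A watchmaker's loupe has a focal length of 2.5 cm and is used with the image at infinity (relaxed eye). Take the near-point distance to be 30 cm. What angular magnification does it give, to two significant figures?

12

M = D/f = 30/2.5 = 12.000.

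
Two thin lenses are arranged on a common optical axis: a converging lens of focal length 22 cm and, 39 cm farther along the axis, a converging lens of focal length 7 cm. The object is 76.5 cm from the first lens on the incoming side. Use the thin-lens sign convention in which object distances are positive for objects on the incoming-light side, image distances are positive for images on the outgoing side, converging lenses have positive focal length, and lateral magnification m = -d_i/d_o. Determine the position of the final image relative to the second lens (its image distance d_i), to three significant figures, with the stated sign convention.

Lens 1: 1/d_i1 = 1/f_1 - 1/d_o1 = 1/22 - 1/76.5 = 0.03238 cm^-1, so d_i1 = 30.881 cm.
That image sits 8.119 cm in front of the second lens, so d_o2 = 8.119 cm.
Lens 2: 1/d_i2 = 1/f_2 - 1/d_o2 = 1/7 - 1/(8.119) = 0.01969 cm^-1, so d_i2 = 50.779 cm.

50.8 cm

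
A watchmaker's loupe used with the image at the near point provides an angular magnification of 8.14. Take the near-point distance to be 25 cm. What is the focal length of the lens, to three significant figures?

3.50 cm

For the image at the near point, M = 1 + D/f.
f = D/(M - 1) = 25/(8.14 - 1) = 3.501 cm.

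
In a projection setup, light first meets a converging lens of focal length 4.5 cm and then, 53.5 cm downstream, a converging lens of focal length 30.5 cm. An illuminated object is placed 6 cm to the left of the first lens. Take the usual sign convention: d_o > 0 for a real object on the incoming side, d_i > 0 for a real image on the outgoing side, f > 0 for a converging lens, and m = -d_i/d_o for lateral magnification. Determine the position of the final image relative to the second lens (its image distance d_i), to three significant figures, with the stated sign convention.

Lens 1: 1/d_i1 = 1/f_1 - 1/d_o1 = 1/4.5 - 1/6 = 0.05556 cm^-1, so d_i1 = 18.000 cm.
The intermediate image is 18.000 cm to the right of lens 1, so d_o2 = L - d_i1 = 53.5 - 18.000 = 35.500 cm.
Lens 2: 1/d_i2 = 1/f_2 - 1/d_o2 = 1/30.5 - 1/(35.500) = 0.00462 cm^-1, so d_i2 = 216.550 cm.

217 cm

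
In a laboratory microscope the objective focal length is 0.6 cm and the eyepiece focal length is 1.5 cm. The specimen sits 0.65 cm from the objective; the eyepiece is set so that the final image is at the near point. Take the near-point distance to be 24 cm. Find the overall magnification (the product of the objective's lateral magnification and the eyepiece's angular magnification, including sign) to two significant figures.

Objective: 1/d_i = 1/f_obj - 1/d_o = 1/0.6 - 1/0.65 = 0.12821 cm^-1, so d_i = 7.800 cm.
m_obj = -d_i/d_o = -7.800/0.65 = -12.000.
Eyepiece angular magnification (image at near point): M_eye = 1 + D/f_e = 1 + 24/1.5 = 17.000.
Overall M = m_obj x M_eye = (-12.000)(17.000) = -204.00.

-200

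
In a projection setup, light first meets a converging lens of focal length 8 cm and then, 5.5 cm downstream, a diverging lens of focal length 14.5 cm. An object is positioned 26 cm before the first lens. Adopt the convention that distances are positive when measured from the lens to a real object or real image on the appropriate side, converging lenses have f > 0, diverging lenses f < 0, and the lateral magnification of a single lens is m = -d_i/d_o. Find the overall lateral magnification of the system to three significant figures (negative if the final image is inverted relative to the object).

Applying the thin-lens equation to the first lens, 1/8 = 1/26 + 1/d_i1, which gives d_i1 = 11.556 cm.
Its lateral magnification is m_1 = -d_i1/d_o1 = -(11.556)/26 = -0.4444.
This image would form 11.556 cm past lens 1, i.e. 6.056 cm beyond lens 2, so it is a virtual object for lens 2: d_o2 = 5.5 - 11.556 = -6.056 cm.
Applying the thin-lens equation again with f_2 = -14.5 cm and d_o2 = -6.056 cm gives d_i2 = 10.398 cm.
m_2 = -(10.398)/(-6.056) = 1.7171.
Total m = m_1 x m_2 = (-0.4444)(1.7171) = -0.7632.

-0.763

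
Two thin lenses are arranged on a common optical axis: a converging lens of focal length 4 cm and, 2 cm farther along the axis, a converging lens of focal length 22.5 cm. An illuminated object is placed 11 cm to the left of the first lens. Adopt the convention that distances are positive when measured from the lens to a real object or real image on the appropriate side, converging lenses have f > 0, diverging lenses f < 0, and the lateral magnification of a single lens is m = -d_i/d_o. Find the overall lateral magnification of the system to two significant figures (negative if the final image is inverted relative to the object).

-0.48

Lens 1: 1/d_i1 = 1/f_1 - 1/d_o1 = 1/4 - 1/11 = 0.15909 cm^-1, so d_i1 = 6.286 cm.
m_1 = -(6.286)/11 = -0.5714.
This image would form 6.286 cm past lens 1, i.e. 4.286 cm beyond lens 2, so it is a virtual object for lens 2: d_o2 = 2 - 6.286 = -4.286 cm.
Lens 2: 1/d_i2 = 1/f_2 - 1/d_o2 = 1/22.5 - 1/(-4.286) = 0.27778 cm^-1, so d_i2 = 3.600 cm.
m_2 = -(3.600)/(-4.286) = 0.8400.
Total m = m_1 x m_2 = (-0.5714)(0.8400) = -0.4800.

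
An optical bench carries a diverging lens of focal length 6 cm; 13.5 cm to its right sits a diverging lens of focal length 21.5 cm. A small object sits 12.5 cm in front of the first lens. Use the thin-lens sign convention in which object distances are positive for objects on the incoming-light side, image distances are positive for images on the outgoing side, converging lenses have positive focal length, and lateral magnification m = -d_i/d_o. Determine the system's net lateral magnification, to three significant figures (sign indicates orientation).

0.179

Lens 1: 1/d_i1 = 1/f_1 - 1/d_o1 = 1/(-6) - 1/12.5 = -0.24667 cm^-1, so d_i1 = -4.054 cm.
m_1 = -(-4.054)/12.5 = 0.3243.
With d_i1 < 0 the first image is virtual and lies on the object side; the object distance for lens 2 is d_o2 = 13.5 - (-4.054) = 17.554 cm.
Lens 2: 1/d_i2 = 1/f_2 - 1/d_o2 = 1/(-21.5) - 1/(17.554) = -0.10348 cm^-1, so d_i2 = -9.664 cm.
m_2 = -(-9.664)/(17.554) = 0.5505.
Overall magnification: m = m_1 m_2 = 0.1785.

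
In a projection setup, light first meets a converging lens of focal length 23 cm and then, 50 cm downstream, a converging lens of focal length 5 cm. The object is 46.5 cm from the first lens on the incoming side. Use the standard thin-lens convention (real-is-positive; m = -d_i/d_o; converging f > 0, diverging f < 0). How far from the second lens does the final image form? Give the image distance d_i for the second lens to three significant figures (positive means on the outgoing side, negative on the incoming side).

Lens 1: 1/d_i1 = 1/f_1 - 1/d_o1 = 1/23 - 1/46.5 = 0.02197 cm^-1, so d_i1 = 45.511 cm.
That image sits 4.489 cm in front of the second lens, so d_o2 = 4.489 cm.
Lens 2: 1/d_i2 = 1/f_2 - 1/d_o2 = 1/5 - 1/(4.489) = -0.02275 cm^-1, so d_i2 = -43.958 cm.

-44.0 cm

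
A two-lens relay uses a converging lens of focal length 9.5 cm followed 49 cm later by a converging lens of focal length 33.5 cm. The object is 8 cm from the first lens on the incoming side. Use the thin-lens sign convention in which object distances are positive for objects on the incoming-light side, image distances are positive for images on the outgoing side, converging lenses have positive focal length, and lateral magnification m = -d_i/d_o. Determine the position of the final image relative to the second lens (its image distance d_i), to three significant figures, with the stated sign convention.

Applying the thin-lens equation to the first lens, 1/9.5 = 1/8 + 1/d_i1, which gives d_i1 = -50.667 cm.
With d_i1 < 0 the first image is virtual and lies on the object side; the object distance for lens 2 is d_o2 = 49 - (-50.667) = 99.667 cm.
Applying the thin-lens equation again with f_2 = 33.5 cm and d_o2 = 99.667 cm gives d_i2 = 50.461 cm.

50.5 cm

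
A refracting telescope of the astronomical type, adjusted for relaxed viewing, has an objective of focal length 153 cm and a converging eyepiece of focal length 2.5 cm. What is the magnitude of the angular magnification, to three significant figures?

|M| = f_obj/|f_eye| = 153/2.5 = 61.200.

61.2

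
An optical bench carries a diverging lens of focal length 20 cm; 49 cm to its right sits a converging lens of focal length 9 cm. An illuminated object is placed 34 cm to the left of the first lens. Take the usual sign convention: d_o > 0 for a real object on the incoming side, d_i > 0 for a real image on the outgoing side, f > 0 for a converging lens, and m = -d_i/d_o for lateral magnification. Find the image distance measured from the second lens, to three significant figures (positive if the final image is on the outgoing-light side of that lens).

Lens 1: 1/d_i1 = 1/f_1 - 1/d_o1 = 1/(-20) - 1/34 = -0.07941 cm^-1, so d_i1 = -12.593 cm.
With d_i1 < 0 the first image is virtual and lies on the object side; the object distance for lens 2 is d_o2 = 49 - (-12.593) = 61.593 cm.
Lens 2: 1/d_i2 = 1/f_2 - 1/d_o2 = 1/9 - 1/(61.593) = 0.09488 cm^-1, so d_i2 = 10.540 cm.

10.5 cm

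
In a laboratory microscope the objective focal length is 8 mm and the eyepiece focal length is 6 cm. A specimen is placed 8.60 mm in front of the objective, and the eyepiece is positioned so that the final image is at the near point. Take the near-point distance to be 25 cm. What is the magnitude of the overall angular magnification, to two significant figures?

69

Convert to cm: f_obj = 8 mm = 0.8 cm; d_o = 8.60 mm = 0.86 cm.
Objective: 1/d_i = 1/f_obj - 1/d_o = 1/0.8 - 1/0.86 = 0.08721 cm^-1, so d_i = 11.467 cm.
m_obj = -d_i/d_o = -11.467/0.86 = -13.333.
Eyepiece angular magnification (image at near point): M_eye = 1 + D/f_e = 1 + 25/6 = 5.167.
Overall M = m_obj x M_eye = (-13.333)(5.167) = -68.89.
|M| = 68.89.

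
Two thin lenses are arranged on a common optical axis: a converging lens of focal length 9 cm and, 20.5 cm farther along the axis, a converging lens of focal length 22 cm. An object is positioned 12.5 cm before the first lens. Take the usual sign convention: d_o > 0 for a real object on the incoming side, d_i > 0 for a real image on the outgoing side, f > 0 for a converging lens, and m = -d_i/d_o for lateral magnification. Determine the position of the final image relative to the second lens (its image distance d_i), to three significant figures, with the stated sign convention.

7.61 cm

First lens: d_i1 = 1/(1/9 - 1/12.5) = 32.143 cm.
This image would form 32.143 cm past lens 1, i.e. 11.643 cm beyond lens 2, so it is a virtual object for lens 2: d_o2 = 20.5 - 32.143 = -11.643 cm.
Second lens: d_i2 = 1/(1/22 - 1/(-11.643)) = 7.614 cm.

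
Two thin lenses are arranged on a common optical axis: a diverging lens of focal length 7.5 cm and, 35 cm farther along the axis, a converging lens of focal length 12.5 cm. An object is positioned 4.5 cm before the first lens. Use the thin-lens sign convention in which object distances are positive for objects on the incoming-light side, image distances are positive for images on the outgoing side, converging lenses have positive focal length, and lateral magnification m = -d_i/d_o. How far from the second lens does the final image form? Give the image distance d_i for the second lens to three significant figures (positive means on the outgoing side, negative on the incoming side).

Lens 1: 1/d_i1 = 1/f_1 - 1/d_o1 = 1/(-7.5) - 1/4.5 = -0.35556 cm^-1, so d_i1 = -2.813 cm.
With d_i1 < 0 the first image is virtual and lies on the object side; the object distance for lens 2 is d_o2 = 35 - (-2.813) = 37.812 cm.
Lens 2: 1/d_i2 = 1/f_2 - 1/d_o2 = 1/12.5 - 1/(37.812) = 0.05355 cm^-1, so d_i2 = 18.673 cm.

18.7 cm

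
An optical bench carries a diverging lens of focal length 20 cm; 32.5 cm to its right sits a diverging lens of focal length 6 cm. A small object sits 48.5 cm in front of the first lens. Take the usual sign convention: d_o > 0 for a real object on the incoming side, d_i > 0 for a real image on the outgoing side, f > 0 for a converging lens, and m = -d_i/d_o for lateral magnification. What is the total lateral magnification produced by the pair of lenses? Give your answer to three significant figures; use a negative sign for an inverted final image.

Applying the thin-lens equation to the first lens, 1/(-20) = 1/48.5 + 1/d_i1, which gives d_i1 = -14.161 cm.
Its lateral magnification is m_1 = -d_i1/d_o1 = -(-14.161)/48.5 = 0.2920.
With d_i1 < 0 the first image is virtual and lies on the object side; the object distance for lens 2 is d_o2 = 32.5 - (-14.161) = 46.661 cm.
Applying the thin-lens equation again with f_2 = -6 cm and d_o2 = 46.661 cm gives d_i2 = -5.316 cm.
m_2 = -(-5.316)/(46.661) = 0.1139.
Overall magnification: m = m_1 m_2 = 0.0333.

0.0333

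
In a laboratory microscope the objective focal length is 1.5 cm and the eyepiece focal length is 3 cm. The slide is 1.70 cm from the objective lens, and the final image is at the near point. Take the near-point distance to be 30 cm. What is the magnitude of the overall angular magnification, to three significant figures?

Objective: 1/d_i = 1/f_obj - 1/d_o = 1/1.5 - 1/1.70 = 0.07843 cm^-1, so d_i = 12.750 cm.
m_obj = -d_i/d_o = -12.750/1.70 = -7.500.
Eyepiece angular magnification (image at near point): M_eye = 1 + D/f_e = 1 + 30/3 = 11.000.
Overall M = m_obj x M_eye = (-7.500)(11.000) = -82.50.
|M| = 82.50.

82.5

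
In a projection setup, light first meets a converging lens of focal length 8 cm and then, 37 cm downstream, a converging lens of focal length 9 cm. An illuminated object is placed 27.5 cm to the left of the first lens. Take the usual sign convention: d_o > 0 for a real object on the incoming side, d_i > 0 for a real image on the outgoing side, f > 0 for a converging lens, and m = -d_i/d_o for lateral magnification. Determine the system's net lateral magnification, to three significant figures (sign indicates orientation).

0.221

Applying the thin-lens equation to the first lens, 1/8 = 1/27.5 + 1/d_i1, which gives d_i1 = 11.282 cm.
Its lateral magnification is m_1 = -d_i1/d_o1 = -(11.282)/27.5 = -0.4103.
Object distance for lens 2: d_o2 = 37 - 11.282 = 25.718 cm.
Applying the thin-lens equation again with f_2 = 9 cm and d_o2 = 25.718 cm gives d_i2 = 13.845 cm.
m_2 = -(13.845)/(25.718) = -0.5383.
Overall magnification: m = m_1 m_2 = 0.2209.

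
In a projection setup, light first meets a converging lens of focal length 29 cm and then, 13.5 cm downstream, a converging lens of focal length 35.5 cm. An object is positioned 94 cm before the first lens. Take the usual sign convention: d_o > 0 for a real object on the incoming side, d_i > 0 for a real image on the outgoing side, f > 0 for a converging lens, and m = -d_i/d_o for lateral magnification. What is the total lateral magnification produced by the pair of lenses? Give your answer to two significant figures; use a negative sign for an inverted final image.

-0.25

Lens 1: 1/d_i1 = 1/f_1 - 1/d_o1 = 1/29 - 1/94 = 0.02384 cm^-1, so d_i1 = 41.938 cm.
m_1 = -(41.938)/94 = -0.4462.
Since 41.938 cm > 13.5 cm, the first image lies past the second lens and serves as a virtual object: d_o2 = L - d_i1 = -28.438 cm.
Lens 2: 1/d_i2 = 1/f_2 - 1/d_o2 = 1/35.5 - 1/(-28.438) = 0.06333 cm^-1, so d_i2 = 15.790 cm.
m_2 = -(15.790)/(-28.438) = 0.5552.
Overall magnification: m = m_1 m_2 = -0.2477.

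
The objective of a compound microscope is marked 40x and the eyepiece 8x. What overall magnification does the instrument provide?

320

The overall magnification of a compound microscope is the product of the objective and eyepiece magnifications:
M = M_obj x M_eye = 40 x 8 = 320.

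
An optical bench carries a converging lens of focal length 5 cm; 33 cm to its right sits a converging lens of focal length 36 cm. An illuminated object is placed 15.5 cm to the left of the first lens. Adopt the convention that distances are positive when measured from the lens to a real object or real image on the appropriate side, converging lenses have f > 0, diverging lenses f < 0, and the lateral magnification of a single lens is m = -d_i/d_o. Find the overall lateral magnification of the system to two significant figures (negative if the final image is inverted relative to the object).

-1.7

Applying the thin-lens equation to the first lens, 1/5 = 1/15.5 + 1/d_i1, which gives d_i1 = 7.381 cm.
Its lateral magnification is m_1 = -d_i1/d_o1 = -(7.381)/15.5 = -0.4762.
The intermediate image is 7.381 cm to the right of lens 1, so d_o2 = L - d_i1 = 33 - 7.381 = 25.619 cm.
Applying the thin-lens equation again with f_2 = 36 cm and d_o2 = 25.619 cm gives d_i2 = -88.844 cm.
m_2 = -(-88.844)/(25.619) = 3.4679.
The system's lateral magnification is m_1 m_2 = (-0.4762)(3.4679) = -1.6514.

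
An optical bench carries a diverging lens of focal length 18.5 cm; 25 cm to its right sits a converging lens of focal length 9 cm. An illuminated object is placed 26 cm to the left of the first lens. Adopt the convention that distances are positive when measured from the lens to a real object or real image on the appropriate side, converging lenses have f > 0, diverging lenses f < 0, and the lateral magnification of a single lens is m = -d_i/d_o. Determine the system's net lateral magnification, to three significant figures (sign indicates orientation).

-0.140

Applying the thin-lens equation to the first lens, 1/(-18.5) = 1/26 + 1/d_i1, which gives d_i1 = -10.809 cm.
Its lateral magnification is m_1 = -d_i1/d_o1 = -(-10.809)/26 = 0.4157.
The intermediate image is virtual, 10.809 cm to the left of lens 1, so d_o2 = L - d_i1 = 25 - (-10.809) = 35.809 cm.
Applying the thin-lens equation again with f_2 = 9 cm and d_o2 = 35.809 cm gives d_i2 = 12.021 cm.
m_2 = -(12.021)/(35.809) = -0.3357.
Overall magnification: m = m_1 m_2 = -0.1396.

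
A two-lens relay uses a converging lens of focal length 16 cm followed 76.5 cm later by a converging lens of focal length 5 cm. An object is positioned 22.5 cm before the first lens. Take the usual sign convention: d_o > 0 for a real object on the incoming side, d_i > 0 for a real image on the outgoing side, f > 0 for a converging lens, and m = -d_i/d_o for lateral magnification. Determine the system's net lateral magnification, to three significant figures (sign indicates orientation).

0.764

First lens: d_i1 = 1/(1/16 - 1/22.5) = 55.385 cm.
m_1 = -(55.385)/22.5 = -2.4615.
The intermediate image is 55.385 cm to the right of lens 1, so d_o2 = L - d_i1 = 76.5 - 55.385 = 21.115 cm.
Second lens: d_i2 = 1/(1/5 - 1/(21.115)) = 6.551 cm.
m_2 = -(6.551)/(21.115) = -0.3103.
Total m = m_1 x m_2 = (-2.4615)(-0.3103) = 0.7637.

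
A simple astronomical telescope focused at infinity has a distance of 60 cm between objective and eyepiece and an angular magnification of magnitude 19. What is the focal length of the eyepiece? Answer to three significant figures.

3.00 cm

In normal adjustment the tube length equals f_obj + f_eye and |M| = f_obj/f_eye.
So f_obj = 19 f_eye and 19 f_eye + f_eye = 60 cm, giving f_eye = 60/20 = 3.000 cm and f_obj = 57.000 cm.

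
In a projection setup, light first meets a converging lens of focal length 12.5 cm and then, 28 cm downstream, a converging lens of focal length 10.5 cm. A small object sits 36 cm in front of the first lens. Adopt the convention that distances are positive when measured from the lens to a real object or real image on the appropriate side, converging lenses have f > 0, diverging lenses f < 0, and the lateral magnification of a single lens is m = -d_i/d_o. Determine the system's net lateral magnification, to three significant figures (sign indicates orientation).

Applying the thin-lens equation to the first lens, 1/12.5 = 1/36 + 1/d_i1, which gives d_i1 = 19.149 cm.
Its lateral magnification is m_1 = -d_i1/d_o1 = -(19.149)/36 = -0.5319.
The intermediate image is 19.149 cm to the right of lens 1, so d_o2 = L - d_i1 = 28 - 19.149 = 8.851 cm.
Applying the thin-lens equation again with f_2 = 10.5 cm and d_o2 = 8.851 cm gives d_i2 = -56.361 cm.
m_2 = -(-56.361)/(8.851) = 6.3677.
Overall magnification: m = m_1 m_2 = -3.3871.

-3.39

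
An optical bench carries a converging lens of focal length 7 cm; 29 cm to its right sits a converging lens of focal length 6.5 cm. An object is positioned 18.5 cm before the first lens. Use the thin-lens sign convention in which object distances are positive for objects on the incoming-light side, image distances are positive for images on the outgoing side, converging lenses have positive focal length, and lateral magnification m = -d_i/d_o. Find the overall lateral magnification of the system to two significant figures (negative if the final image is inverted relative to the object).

0.35

Applying the thin-lens equation to the first lens, 1/7 = 1/18.5 + 1/d_i1, which gives d_i1 = 11.261 cm.
Its lateral magnification is m_1 = -d_i1/d_o1 = -(11.261)/18.5 = -0.6087.
That image sits 17.739 cm in front of the second lens, so d_o2 = 17.739 cm.
Applying the thin-lens equation again with f_2 = 6.5 cm and d_o2 = 17.739 cm gives d_i2 = 10.259 cm.
m_2 = -(10.259)/(17.739) = -0.5783.
The system's lateral magnification is m_1 m_2 = (-0.6087)(-0.5783) = 0.3520.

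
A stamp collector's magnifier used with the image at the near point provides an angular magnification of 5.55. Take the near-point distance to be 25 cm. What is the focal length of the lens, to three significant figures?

5.49 cm

For the image at the near point, M = 1 + D/f.
f = D/(M - 1) = 25/(5.55 - 1) = 5.495 cm.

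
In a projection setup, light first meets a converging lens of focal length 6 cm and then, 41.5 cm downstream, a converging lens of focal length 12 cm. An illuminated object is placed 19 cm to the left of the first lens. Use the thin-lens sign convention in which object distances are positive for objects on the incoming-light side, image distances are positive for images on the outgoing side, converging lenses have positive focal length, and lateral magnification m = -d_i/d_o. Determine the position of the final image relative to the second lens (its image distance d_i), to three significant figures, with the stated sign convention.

First lens: d_i1 = 1/(1/6 - 1/19) = 8.769 cm.
The intermediate image is 8.769 cm to the right of lens 1, so d_o2 = L - d_i1 = 41.5 - 8.769 = 32.731 cm.
Second lens: d_i2 = 1/(1/12 - 1/(32.731)) = 18.946 cm.

18.9 cm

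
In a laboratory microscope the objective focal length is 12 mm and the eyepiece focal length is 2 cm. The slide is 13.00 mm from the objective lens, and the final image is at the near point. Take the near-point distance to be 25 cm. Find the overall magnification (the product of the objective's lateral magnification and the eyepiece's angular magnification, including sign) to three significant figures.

-162

Convert to cm: f_obj = 12 mm = 1.2 cm; d_o = 13.00 mm = 1.30 cm.
Objective: 1/d_i = 1/f_obj - 1/d_o = 1/1.2 - 1/1.30 = 0.06410 cm^-1, so d_i = 15.600 cm.
m_obj = -d_i/d_o = -15.600/1.30 = -12.000.
Eyepiece angular magnification (image at near point): M_eye = 1 + D/f_e = 1 + 25/2 = 13.500.
Overall M = m_obj x M_eye = (-12.000)(13.500) = -162.00.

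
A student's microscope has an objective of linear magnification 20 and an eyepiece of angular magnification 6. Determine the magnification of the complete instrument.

The overall magnification of a compound microscope is the product of the objective and eyepiece magnifications:
M = M_obj x M_eye = 20 x 6 = 120.

120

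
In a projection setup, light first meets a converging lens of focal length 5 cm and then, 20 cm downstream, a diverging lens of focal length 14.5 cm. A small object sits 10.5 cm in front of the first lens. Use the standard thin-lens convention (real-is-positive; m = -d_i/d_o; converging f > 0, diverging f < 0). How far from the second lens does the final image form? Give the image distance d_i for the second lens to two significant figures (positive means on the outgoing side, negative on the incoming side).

-6.1 cm

Applying the thin-lens equation to the first lens, 1/5 = 1/10.5 + 1/d_i1, which gives d_i1 = 9.545 cm.
That image sits 10.455 cm in front of the second lens, so d_o2 = 10.455 cm.
Applying the thin-lens equation again with f_2 = -14.5 cm and d_o2 = 10.455 cm gives d_i2 = -6.075 cm.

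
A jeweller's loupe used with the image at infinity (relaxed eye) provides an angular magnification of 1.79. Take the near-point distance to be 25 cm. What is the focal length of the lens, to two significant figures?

For the image at infinity, M = D/f.
f = D/M = 25/1.79 = 13.966 cm.

14 cm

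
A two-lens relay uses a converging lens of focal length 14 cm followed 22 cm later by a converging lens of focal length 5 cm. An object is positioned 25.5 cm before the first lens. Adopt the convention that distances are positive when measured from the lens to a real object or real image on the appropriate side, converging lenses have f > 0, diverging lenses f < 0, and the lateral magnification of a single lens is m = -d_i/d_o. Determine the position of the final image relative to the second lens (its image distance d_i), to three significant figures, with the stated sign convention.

3.22 cm

Applying the thin-lens equation to the first lens, 1/14 = 1/25.5 + 1/d_i1, which gives d_i1 = 31.043 cm.
Since 31.043 cm > 22 cm, the first image lies past the second lens and serves as a virtual object: d_o2 = L - d_i1 = -9.043 cm.
Applying the thin-lens equation again with f_2 = 5 cm and d_o2 = -9.043 cm gives d_i2 = 3.220 cm.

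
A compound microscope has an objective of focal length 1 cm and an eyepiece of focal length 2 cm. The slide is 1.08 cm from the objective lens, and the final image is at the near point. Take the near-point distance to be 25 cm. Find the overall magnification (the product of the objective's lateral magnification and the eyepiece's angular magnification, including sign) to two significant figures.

-170

Objective: 1/d_i = 1/f_obj - 1/d_o = 1/1 - 1/1.08 = 0.07407 cm^-1, so d_i = 13.500 cm.
m_obj = -d_i/d_o = -13.500/1.08 = -12.500.
Eyepiece angular magnification (image at near point): M_eye = 1 + D/f_e = 1 + 25/2 = 13.500.
Overall M = m_obj x M_eye = (-12.500)(13.500) = -168.75.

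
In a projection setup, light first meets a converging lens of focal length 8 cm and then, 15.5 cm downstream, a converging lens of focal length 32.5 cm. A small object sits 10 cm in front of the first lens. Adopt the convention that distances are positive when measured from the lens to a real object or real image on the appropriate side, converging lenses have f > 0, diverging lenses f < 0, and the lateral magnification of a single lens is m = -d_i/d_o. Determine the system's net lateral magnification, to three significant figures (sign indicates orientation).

First lens: d_i1 = 1/(1/8 - 1/10) = 40.000 cm.
m_1 = -(40.000)/10 = -4.0000.
Since 40.000 cm > 15.5 cm, the first image lies past the second lens and serves as a virtual object: d_o2 = L - d_i1 = -24.500 cm.
Second lens: d_i2 = 1/(1/32.5 - 1/(-24.500)) = 13.969 cm.
m_2 = -(13.969)/(-24.500) = 0.5702.
Overall magnification: m = m_1 m_2 = -2.2807.

-2.28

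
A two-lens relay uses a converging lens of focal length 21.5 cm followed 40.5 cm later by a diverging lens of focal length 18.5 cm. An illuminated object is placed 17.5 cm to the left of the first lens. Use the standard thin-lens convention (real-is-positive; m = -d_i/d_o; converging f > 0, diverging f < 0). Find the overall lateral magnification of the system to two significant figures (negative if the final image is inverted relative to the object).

First lens: d_i1 = 1/(1/21.5 - 1/17.5) = -94.063 cm.
m_1 = -(-94.063)/17.5 = 5.3750.
With d_i1 < 0 the first image is virtual and lies on the object side; the object distance for lens 2 is d_o2 = 40.5 - (-94.063) = 134.562 cm.
Second lens: d_i2 = 1/(1/(-18.5) - 1/(134.562)) = -16.264 cm.
m_2 = -(-16.264)/(134.562) = 0.1209.
Overall magnification: m = m_1 m_2 = 0.6497.

0.65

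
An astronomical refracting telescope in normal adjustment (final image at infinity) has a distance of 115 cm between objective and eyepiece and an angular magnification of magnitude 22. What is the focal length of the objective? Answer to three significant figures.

110 cm

In normal adjustment the tube length equals f_obj + f_eye and |M| = f_obj/f_eye.
So f_obj = 22 f_eye and 22 f_eye + f_eye = 115 cm, giving f_eye = 115/23 = 5.000 cm and f_obj = 110.000 cm.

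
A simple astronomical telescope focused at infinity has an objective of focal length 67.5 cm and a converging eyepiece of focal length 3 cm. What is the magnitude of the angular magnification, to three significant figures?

22.5

|M| = f_obj/|f_eye| = 67.5/3 = 22.500.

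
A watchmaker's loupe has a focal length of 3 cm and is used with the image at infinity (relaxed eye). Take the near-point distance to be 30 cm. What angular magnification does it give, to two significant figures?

M = D/f = 30/3 = 10.000.

10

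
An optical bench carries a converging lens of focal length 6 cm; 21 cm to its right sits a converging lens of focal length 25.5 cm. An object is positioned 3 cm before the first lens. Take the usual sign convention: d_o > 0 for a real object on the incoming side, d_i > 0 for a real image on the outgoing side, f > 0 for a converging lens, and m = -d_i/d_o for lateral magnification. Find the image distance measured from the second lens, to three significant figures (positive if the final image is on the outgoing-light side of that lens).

459 cm

First lens: d_i1 = 1/(1/6 - 1/3) = -6.000 cm.
The intermediate image is virtual, 6.000 cm to the left of lens 1, so d_o2 = L - d_i1 = 21 - (-6.000) = 27.000 cm.
Second lens: d_i2 = 1/(1/25.5 - 1/(27.000)) = 459.000 cm.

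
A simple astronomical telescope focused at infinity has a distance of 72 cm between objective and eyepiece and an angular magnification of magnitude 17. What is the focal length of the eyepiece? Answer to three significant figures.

In normal adjustment the tube length equals f_obj + f_eye and |M| = f_obj/f_eye.
So f_obj = 17 f_eye and 17 f_eye + f_eye = 72 cm, giving f_eye = 72/18 = 4.000 cm and f_obj = 68.000 cm.

4.00 cm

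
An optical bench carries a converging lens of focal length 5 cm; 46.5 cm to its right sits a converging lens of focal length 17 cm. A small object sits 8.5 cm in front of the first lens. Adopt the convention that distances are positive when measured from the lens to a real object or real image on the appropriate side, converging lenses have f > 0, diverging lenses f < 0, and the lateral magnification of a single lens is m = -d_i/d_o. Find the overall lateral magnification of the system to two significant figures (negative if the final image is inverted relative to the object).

1.4

Applying the thin-lens equation to the first lens, 1/5 = 1/8.5 + 1/d_i1, which gives d_i1 = 12.143 cm.
Its lateral magnification is m_1 = -d_i1/d_o1 = -(12.143)/8.5 = -1.4286.
Object distance for lens 2: d_o2 = 46.5 - 12.143 = 34.357 cm.
Applying the thin-lens equation again with f_2 = 17 cm and d_o2 = 34.357 cm gives d_i2 = 33.650 cm.
m_2 = -(33.650)/(34.357) = -0.9794.
Overall magnification: m = m_1 m_2 = 1.3992.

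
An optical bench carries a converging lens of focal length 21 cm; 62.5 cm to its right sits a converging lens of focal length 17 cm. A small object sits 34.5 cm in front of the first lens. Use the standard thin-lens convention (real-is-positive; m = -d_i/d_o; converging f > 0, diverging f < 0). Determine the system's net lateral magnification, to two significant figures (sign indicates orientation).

Lens 1: 1/d_i1 = 1/f_1 - 1/d_o1 = 1/21 - 1/34.5 = 0.01863 cm^-1, so d_i1 = 53.667 cm.
m_1 = -(53.667)/34.5 = -1.5556.
The intermediate image is 53.667 cm to the right of lens 1, so d_o2 = L - d_i1 = 62.5 - 53.667 = 8.833 cm.
Lens 2: 1/d_i2 = 1/f_2 - 1/d_o2 = 1/17 - 1/(8.833) = -0.05438 cm^-1, so d_i2 = -18.388 cm.
m_2 = -(-18.388)/(8.833) = 2.0816.
Overall magnification: m = m_1 m_2 = -3.2381.

-3.2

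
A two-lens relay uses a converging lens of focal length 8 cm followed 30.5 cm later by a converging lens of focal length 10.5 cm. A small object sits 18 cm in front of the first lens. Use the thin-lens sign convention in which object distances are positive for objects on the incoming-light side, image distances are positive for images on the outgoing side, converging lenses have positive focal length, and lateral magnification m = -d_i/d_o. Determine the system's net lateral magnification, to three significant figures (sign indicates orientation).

First lens: d_i1 = 1/(1/8 - 1/18) = 14.400 cm.
m_1 = -(14.400)/18 = -0.8000.
Object distance for lens 2: d_o2 = 30.5 - 14.400 = 16.100 cm.
Second lens: d_i2 = 1/(1/10.5 - 1/(16.100)) = 30.187 cm.
m_2 = -(30.187)/(16.100) = -1.8750.
The system's lateral magnification is m_1 m_2 = (-0.8000)(-1.8750) = 1.5000.

1.50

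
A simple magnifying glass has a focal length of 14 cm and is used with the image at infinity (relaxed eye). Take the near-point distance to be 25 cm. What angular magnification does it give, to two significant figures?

M = D/f = 25/14 = 1.786.

1.8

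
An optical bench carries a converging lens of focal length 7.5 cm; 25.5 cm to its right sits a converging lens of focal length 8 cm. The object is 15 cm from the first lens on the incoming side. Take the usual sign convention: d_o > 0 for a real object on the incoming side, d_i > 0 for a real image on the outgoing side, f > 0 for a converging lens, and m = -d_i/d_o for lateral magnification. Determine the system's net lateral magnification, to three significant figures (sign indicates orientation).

Lens 1: 1/d_i1 = 1/f_1 - 1/d_o1 = 1/7.5 - 1/15 = 0.06667 cm^-1, so d_i1 = 15.000 cm.
m_1 = -(15.000)/15 = -1.0000.
That image sits 10.500 cm in front of the second lens, so d_o2 = 10.500 cm.
Lens 2: 1/d_i2 = 1/f_2 - 1/d_o2 = 1/8 - 1/(10.500) = 0.02976 cm^-1, so d_i2 = 33.600 cm.
m_2 = -(33.600)/(10.500) = -3.2000.
The system's lateral magnification is m_1 m_2 = (-1.0000)(-3.2000) = 3.2000.

3.20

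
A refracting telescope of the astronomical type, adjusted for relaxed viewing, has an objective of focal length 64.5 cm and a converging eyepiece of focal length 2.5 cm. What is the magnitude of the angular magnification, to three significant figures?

|M| = f_obj/|f_eye| = 64.5/2.5 = 25.800.

25.8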